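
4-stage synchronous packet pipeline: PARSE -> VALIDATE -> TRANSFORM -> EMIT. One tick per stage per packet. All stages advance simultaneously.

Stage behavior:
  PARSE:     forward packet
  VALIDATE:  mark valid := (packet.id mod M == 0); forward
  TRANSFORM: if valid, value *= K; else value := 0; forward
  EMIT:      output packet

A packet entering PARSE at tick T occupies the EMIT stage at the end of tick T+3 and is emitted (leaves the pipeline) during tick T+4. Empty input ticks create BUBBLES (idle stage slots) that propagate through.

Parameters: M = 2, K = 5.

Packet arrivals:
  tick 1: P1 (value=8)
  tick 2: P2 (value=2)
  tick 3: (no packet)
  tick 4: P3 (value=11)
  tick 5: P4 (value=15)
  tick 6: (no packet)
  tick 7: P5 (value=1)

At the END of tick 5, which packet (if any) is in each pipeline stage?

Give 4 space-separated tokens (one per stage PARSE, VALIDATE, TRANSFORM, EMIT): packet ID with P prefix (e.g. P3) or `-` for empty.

Answer: P4 P3 - P2

Derivation:
Tick 1: [PARSE:P1(v=8,ok=F), VALIDATE:-, TRANSFORM:-, EMIT:-] out:-; in:P1
Tick 2: [PARSE:P2(v=2,ok=F), VALIDATE:P1(v=8,ok=F), TRANSFORM:-, EMIT:-] out:-; in:P2
Tick 3: [PARSE:-, VALIDATE:P2(v=2,ok=T), TRANSFORM:P1(v=0,ok=F), EMIT:-] out:-; in:-
Tick 4: [PARSE:P3(v=11,ok=F), VALIDATE:-, TRANSFORM:P2(v=10,ok=T), EMIT:P1(v=0,ok=F)] out:-; in:P3
Tick 5: [PARSE:P4(v=15,ok=F), VALIDATE:P3(v=11,ok=F), TRANSFORM:-, EMIT:P2(v=10,ok=T)] out:P1(v=0); in:P4
At end of tick 5: ['P4', 'P3', '-', 'P2']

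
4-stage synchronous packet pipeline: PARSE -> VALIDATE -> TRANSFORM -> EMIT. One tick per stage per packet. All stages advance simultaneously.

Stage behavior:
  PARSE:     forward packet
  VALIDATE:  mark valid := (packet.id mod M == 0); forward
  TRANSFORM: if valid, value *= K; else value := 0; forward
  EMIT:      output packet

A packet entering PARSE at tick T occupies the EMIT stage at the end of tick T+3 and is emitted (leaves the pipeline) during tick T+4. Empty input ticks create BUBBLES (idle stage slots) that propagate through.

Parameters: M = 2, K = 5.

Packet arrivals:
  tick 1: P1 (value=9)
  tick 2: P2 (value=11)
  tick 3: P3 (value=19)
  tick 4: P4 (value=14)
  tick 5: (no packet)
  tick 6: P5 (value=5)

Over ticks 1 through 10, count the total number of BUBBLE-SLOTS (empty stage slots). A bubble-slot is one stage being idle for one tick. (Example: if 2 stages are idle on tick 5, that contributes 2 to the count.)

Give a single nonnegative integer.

Answer: 20

Derivation:
Tick 1: [PARSE:P1(v=9,ok=F), VALIDATE:-, TRANSFORM:-, EMIT:-] out:-; bubbles=3
Tick 2: [PARSE:P2(v=11,ok=F), VALIDATE:P1(v=9,ok=F), TRANSFORM:-, EMIT:-] out:-; bubbles=2
Tick 3: [PARSE:P3(v=19,ok=F), VALIDATE:P2(v=11,ok=T), TRANSFORM:P1(v=0,ok=F), EMIT:-] out:-; bubbles=1
Tick 4: [PARSE:P4(v=14,ok=F), VALIDATE:P3(v=19,ok=F), TRANSFORM:P2(v=55,ok=T), EMIT:P1(v=0,ok=F)] out:-; bubbles=0
Tick 5: [PARSE:-, VALIDATE:P4(v=14,ok=T), TRANSFORM:P3(v=0,ok=F), EMIT:P2(v=55,ok=T)] out:P1(v=0); bubbles=1
Tick 6: [PARSE:P5(v=5,ok=F), VALIDATE:-, TRANSFORM:P4(v=70,ok=T), EMIT:P3(v=0,ok=F)] out:P2(v=55); bubbles=1
Tick 7: [PARSE:-, VALIDATE:P5(v=5,ok=F), TRANSFORM:-, EMIT:P4(v=70,ok=T)] out:P3(v=0); bubbles=2
Tick 8: [PARSE:-, VALIDATE:-, TRANSFORM:P5(v=0,ok=F), EMIT:-] out:P4(v=70); bubbles=3
Tick 9: [PARSE:-, VALIDATE:-, TRANSFORM:-, EMIT:P5(v=0,ok=F)] out:-; bubbles=3
Tick 10: [PARSE:-, VALIDATE:-, TRANSFORM:-, EMIT:-] out:P5(v=0); bubbles=4
Total bubble-slots: 20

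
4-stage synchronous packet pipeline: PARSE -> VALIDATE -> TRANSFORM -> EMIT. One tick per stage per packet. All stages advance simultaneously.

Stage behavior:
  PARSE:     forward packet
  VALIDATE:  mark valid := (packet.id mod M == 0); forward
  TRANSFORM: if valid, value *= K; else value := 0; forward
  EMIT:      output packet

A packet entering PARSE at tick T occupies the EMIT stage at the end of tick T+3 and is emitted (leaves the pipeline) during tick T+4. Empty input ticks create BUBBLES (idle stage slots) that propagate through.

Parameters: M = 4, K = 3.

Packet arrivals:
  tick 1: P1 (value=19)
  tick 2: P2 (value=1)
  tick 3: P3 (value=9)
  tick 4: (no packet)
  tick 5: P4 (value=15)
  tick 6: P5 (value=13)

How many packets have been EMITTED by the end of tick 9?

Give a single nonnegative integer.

Tick 1: [PARSE:P1(v=19,ok=F), VALIDATE:-, TRANSFORM:-, EMIT:-] out:-; in:P1
Tick 2: [PARSE:P2(v=1,ok=F), VALIDATE:P1(v=19,ok=F), TRANSFORM:-, EMIT:-] out:-; in:P2
Tick 3: [PARSE:P3(v=9,ok=F), VALIDATE:P2(v=1,ok=F), TRANSFORM:P1(v=0,ok=F), EMIT:-] out:-; in:P3
Tick 4: [PARSE:-, VALIDATE:P3(v=9,ok=F), TRANSFORM:P2(v=0,ok=F), EMIT:P1(v=0,ok=F)] out:-; in:-
Tick 5: [PARSE:P4(v=15,ok=F), VALIDATE:-, TRANSFORM:P3(v=0,ok=F), EMIT:P2(v=0,ok=F)] out:P1(v=0); in:P4
Tick 6: [PARSE:P5(v=13,ok=F), VALIDATE:P4(v=15,ok=T), TRANSFORM:-, EMIT:P3(v=0,ok=F)] out:P2(v=0); in:P5
Tick 7: [PARSE:-, VALIDATE:P5(v=13,ok=F), TRANSFORM:P4(v=45,ok=T), EMIT:-] out:P3(v=0); in:-
Tick 8: [PARSE:-, VALIDATE:-, TRANSFORM:P5(v=0,ok=F), EMIT:P4(v=45,ok=T)] out:-; in:-
Tick 9: [PARSE:-, VALIDATE:-, TRANSFORM:-, EMIT:P5(v=0,ok=F)] out:P4(v=45); in:-
Emitted by tick 9: ['P1', 'P2', 'P3', 'P4']

Answer: 4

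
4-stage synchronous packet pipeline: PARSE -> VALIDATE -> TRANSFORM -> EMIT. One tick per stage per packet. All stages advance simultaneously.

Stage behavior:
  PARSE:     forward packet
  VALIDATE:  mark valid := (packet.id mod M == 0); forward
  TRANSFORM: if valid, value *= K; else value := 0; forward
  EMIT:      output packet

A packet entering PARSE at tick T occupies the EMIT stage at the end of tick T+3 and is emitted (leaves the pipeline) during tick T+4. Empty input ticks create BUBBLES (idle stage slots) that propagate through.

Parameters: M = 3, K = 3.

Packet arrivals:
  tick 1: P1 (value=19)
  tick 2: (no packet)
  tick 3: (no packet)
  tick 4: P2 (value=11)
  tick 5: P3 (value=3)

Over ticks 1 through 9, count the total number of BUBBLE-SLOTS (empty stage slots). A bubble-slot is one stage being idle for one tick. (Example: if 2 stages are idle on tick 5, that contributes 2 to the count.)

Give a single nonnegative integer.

Tick 1: [PARSE:P1(v=19,ok=F), VALIDATE:-, TRANSFORM:-, EMIT:-] out:-; bubbles=3
Tick 2: [PARSE:-, VALIDATE:P1(v=19,ok=F), TRANSFORM:-, EMIT:-] out:-; bubbles=3
Tick 3: [PARSE:-, VALIDATE:-, TRANSFORM:P1(v=0,ok=F), EMIT:-] out:-; bubbles=3
Tick 4: [PARSE:P2(v=11,ok=F), VALIDATE:-, TRANSFORM:-, EMIT:P1(v=0,ok=F)] out:-; bubbles=2
Tick 5: [PARSE:P3(v=3,ok=F), VALIDATE:P2(v=11,ok=F), TRANSFORM:-, EMIT:-] out:P1(v=0); bubbles=2
Tick 6: [PARSE:-, VALIDATE:P3(v=3,ok=T), TRANSFORM:P2(v=0,ok=F), EMIT:-] out:-; bubbles=2
Tick 7: [PARSE:-, VALIDATE:-, TRANSFORM:P3(v=9,ok=T), EMIT:P2(v=0,ok=F)] out:-; bubbles=2
Tick 8: [PARSE:-, VALIDATE:-, TRANSFORM:-, EMIT:P3(v=9,ok=T)] out:P2(v=0); bubbles=3
Tick 9: [PARSE:-, VALIDATE:-, TRANSFORM:-, EMIT:-] out:P3(v=9); bubbles=4
Total bubble-slots: 24

Answer: 24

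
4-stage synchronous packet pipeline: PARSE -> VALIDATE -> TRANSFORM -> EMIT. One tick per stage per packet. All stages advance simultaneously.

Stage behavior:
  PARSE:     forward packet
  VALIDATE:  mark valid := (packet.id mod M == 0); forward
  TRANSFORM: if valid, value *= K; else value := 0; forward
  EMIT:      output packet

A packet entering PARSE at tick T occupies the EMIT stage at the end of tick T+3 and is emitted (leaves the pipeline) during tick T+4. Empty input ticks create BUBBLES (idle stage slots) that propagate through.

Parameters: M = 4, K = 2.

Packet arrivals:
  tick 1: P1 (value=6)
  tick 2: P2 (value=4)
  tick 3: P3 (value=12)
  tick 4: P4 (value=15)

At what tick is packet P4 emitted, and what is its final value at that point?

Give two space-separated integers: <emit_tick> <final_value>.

Answer: 8 30

Derivation:
Tick 1: [PARSE:P1(v=6,ok=F), VALIDATE:-, TRANSFORM:-, EMIT:-] out:-; in:P1
Tick 2: [PARSE:P2(v=4,ok=F), VALIDATE:P1(v=6,ok=F), TRANSFORM:-, EMIT:-] out:-; in:P2
Tick 3: [PARSE:P3(v=12,ok=F), VALIDATE:P2(v=4,ok=F), TRANSFORM:P1(v=0,ok=F), EMIT:-] out:-; in:P3
Tick 4: [PARSE:P4(v=15,ok=F), VALIDATE:P3(v=12,ok=F), TRANSFORM:P2(v=0,ok=F), EMIT:P1(v=0,ok=F)] out:-; in:P4
Tick 5: [PARSE:-, VALIDATE:P4(v=15,ok=T), TRANSFORM:P3(v=0,ok=F), EMIT:P2(v=0,ok=F)] out:P1(v=0); in:-
Tick 6: [PARSE:-, VALIDATE:-, TRANSFORM:P4(v=30,ok=T), EMIT:P3(v=0,ok=F)] out:P2(v=0); in:-
Tick 7: [PARSE:-, VALIDATE:-, TRANSFORM:-, EMIT:P4(v=30,ok=T)] out:P3(v=0); in:-
Tick 8: [PARSE:-, VALIDATE:-, TRANSFORM:-, EMIT:-] out:P4(v=30); in:-
P4: arrives tick 4, valid=True (id=4, id%4=0), emit tick 8, final value 30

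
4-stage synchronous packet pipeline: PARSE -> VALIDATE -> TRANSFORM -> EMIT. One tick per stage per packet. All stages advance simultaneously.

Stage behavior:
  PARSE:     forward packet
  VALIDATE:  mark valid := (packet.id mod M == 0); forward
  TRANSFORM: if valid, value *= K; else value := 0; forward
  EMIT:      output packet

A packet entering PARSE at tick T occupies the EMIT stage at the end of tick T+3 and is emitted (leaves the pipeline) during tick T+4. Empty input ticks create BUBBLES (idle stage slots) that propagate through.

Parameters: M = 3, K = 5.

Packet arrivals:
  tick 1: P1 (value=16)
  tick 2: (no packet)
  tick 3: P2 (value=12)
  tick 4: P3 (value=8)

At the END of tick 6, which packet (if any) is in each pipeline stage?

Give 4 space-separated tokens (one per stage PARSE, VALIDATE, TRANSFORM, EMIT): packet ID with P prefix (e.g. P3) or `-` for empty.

Answer: - - P3 P2

Derivation:
Tick 1: [PARSE:P1(v=16,ok=F), VALIDATE:-, TRANSFORM:-, EMIT:-] out:-; in:P1
Tick 2: [PARSE:-, VALIDATE:P1(v=16,ok=F), TRANSFORM:-, EMIT:-] out:-; in:-
Tick 3: [PARSE:P2(v=12,ok=F), VALIDATE:-, TRANSFORM:P1(v=0,ok=F), EMIT:-] out:-; in:P2
Tick 4: [PARSE:P3(v=8,ok=F), VALIDATE:P2(v=12,ok=F), TRANSFORM:-, EMIT:P1(v=0,ok=F)] out:-; in:P3
Tick 5: [PARSE:-, VALIDATE:P3(v=8,ok=T), TRANSFORM:P2(v=0,ok=F), EMIT:-] out:P1(v=0); in:-
Tick 6: [PARSE:-, VALIDATE:-, TRANSFORM:P3(v=40,ok=T), EMIT:P2(v=0,ok=F)] out:-; in:-
At end of tick 6: ['-', '-', 'P3', 'P2']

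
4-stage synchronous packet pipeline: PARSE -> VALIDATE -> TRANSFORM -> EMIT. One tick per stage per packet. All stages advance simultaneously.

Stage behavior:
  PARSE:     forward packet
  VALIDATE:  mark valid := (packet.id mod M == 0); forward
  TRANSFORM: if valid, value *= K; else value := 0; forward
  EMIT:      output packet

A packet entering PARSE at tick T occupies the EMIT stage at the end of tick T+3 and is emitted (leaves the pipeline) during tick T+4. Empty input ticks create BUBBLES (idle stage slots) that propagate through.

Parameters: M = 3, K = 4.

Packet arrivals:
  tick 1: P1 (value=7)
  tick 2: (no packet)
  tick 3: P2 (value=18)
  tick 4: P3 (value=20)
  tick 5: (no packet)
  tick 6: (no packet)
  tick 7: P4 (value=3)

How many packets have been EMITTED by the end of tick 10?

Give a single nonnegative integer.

Answer: 3

Derivation:
Tick 1: [PARSE:P1(v=7,ok=F), VALIDATE:-, TRANSFORM:-, EMIT:-] out:-; in:P1
Tick 2: [PARSE:-, VALIDATE:P1(v=7,ok=F), TRANSFORM:-, EMIT:-] out:-; in:-
Tick 3: [PARSE:P2(v=18,ok=F), VALIDATE:-, TRANSFORM:P1(v=0,ok=F), EMIT:-] out:-; in:P2
Tick 4: [PARSE:P3(v=20,ok=F), VALIDATE:P2(v=18,ok=F), TRANSFORM:-, EMIT:P1(v=0,ok=F)] out:-; in:P3
Tick 5: [PARSE:-, VALIDATE:P3(v=20,ok=T), TRANSFORM:P2(v=0,ok=F), EMIT:-] out:P1(v=0); in:-
Tick 6: [PARSE:-, VALIDATE:-, TRANSFORM:P3(v=80,ok=T), EMIT:P2(v=0,ok=F)] out:-; in:-
Tick 7: [PARSE:P4(v=3,ok=F), VALIDATE:-, TRANSFORM:-, EMIT:P3(v=80,ok=T)] out:P2(v=0); in:P4
Tick 8: [PARSE:-, VALIDATE:P4(v=3,ok=F), TRANSFORM:-, EMIT:-] out:P3(v=80); in:-
Tick 9: [PARSE:-, VALIDATE:-, TRANSFORM:P4(v=0,ok=F), EMIT:-] out:-; in:-
Tick 10: [PARSE:-, VALIDATE:-, TRANSFORM:-, EMIT:P4(v=0,ok=F)] out:-; in:-
Emitted by tick 10: ['P1', 'P2', 'P3']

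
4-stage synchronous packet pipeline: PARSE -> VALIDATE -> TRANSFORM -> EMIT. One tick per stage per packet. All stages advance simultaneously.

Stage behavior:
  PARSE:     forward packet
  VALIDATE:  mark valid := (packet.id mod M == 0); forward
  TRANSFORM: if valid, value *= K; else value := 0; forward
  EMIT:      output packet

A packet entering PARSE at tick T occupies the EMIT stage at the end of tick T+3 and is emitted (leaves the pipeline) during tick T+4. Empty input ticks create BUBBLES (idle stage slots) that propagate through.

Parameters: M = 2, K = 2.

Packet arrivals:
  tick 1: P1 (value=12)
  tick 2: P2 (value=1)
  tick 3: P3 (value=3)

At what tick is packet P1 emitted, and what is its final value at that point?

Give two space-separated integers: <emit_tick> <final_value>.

Answer: 5 0

Derivation:
Tick 1: [PARSE:P1(v=12,ok=F), VALIDATE:-, TRANSFORM:-, EMIT:-] out:-; in:P1
Tick 2: [PARSE:P2(v=1,ok=F), VALIDATE:P1(v=12,ok=F), TRANSFORM:-, EMIT:-] out:-; in:P2
Tick 3: [PARSE:P3(v=3,ok=F), VALIDATE:P2(v=1,ok=T), TRANSFORM:P1(v=0,ok=F), EMIT:-] out:-; in:P3
Tick 4: [PARSE:-, VALIDATE:P3(v=3,ok=F), TRANSFORM:P2(v=2,ok=T), EMIT:P1(v=0,ok=F)] out:-; in:-
Tick 5: [PARSE:-, VALIDATE:-, TRANSFORM:P3(v=0,ok=F), EMIT:P2(v=2,ok=T)] out:P1(v=0); in:-
Tick 6: [PARSE:-, VALIDATE:-, TRANSFORM:-, EMIT:P3(v=0,ok=F)] out:P2(v=2); in:-
Tick 7: [PARSE:-, VALIDATE:-, TRANSFORM:-, EMIT:-] out:P3(v=0); in:-
P1: arrives tick 1, valid=False (id=1, id%2=1), emit tick 5, final value 0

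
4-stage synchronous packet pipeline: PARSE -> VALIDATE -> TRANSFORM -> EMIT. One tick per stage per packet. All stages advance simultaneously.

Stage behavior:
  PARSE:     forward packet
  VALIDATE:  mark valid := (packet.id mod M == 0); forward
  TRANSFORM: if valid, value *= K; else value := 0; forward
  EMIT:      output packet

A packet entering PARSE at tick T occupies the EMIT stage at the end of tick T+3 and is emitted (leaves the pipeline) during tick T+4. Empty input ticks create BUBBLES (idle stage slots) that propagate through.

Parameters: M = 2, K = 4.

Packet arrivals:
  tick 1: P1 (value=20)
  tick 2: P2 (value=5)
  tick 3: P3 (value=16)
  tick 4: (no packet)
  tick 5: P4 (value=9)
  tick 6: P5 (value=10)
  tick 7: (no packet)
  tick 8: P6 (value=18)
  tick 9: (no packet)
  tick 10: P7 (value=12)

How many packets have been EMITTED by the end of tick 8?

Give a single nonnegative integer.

Answer: 3

Derivation:
Tick 1: [PARSE:P1(v=20,ok=F), VALIDATE:-, TRANSFORM:-, EMIT:-] out:-; in:P1
Tick 2: [PARSE:P2(v=5,ok=F), VALIDATE:P1(v=20,ok=F), TRANSFORM:-, EMIT:-] out:-; in:P2
Tick 3: [PARSE:P3(v=16,ok=F), VALIDATE:P2(v=5,ok=T), TRANSFORM:P1(v=0,ok=F), EMIT:-] out:-; in:P3
Tick 4: [PARSE:-, VALIDATE:P3(v=16,ok=F), TRANSFORM:P2(v=20,ok=T), EMIT:P1(v=0,ok=F)] out:-; in:-
Tick 5: [PARSE:P4(v=9,ok=F), VALIDATE:-, TRANSFORM:P3(v=0,ok=F), EMIT:P2(v=20,ok=T)] out:P1(v=0); in:P4
Tick 6: [PARSE:P5(v=10,ok=F), VALIDATE:P4(v=9,ok=T), TRANSFORM:-, EMIT:P3(v=0,ok=F)] out:P2(v=20); in:P5
Tick 7: [PARSE:-, VALIDATE:P5(v=10,ok=F), TRANSFORM:P4(v=36,ok=T), EMIT:-] out:P3(v=0); in:-
Tick 8: [PARSE:P6(v=18,ok=F), VALIDATE:-, TRANSFORM:P5(v=0,ok=F), EMIT:P4(v=36,ok=T)] out:-; in:P6
Emitted by tick 8: ['P1', 'P2', 'P3']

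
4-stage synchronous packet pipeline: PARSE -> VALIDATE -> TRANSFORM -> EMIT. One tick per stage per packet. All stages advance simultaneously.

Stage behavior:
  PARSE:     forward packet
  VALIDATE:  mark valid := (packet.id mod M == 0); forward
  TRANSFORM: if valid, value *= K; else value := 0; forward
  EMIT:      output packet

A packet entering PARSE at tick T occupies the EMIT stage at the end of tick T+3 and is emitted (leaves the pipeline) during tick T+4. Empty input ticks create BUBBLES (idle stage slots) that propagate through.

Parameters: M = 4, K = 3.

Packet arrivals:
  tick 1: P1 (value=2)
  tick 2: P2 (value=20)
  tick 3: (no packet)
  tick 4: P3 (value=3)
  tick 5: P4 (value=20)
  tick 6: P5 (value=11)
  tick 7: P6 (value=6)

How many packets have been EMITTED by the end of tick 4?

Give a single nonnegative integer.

Answer: 0

Derivation:
Tick 1: [PARSE:P1(v=2,ok=F), VALIDATE:-, TRANSFORM:-, EMIT:-] out:-; in:P1
Tick 2: [PARSE:P2(v=20,ok=F), VALIDATE:P1(v=2,ok=F), TRANSFORM:-, EMIT:-] out:-; in:P2
Tick 3: [PARSE:-, VALIDATE:P2(v=20,ok=F), TRANSFORM:P1(v=0,ok=F), EMIT:-] out:-; in:-
Tick 4: [PARSE:P3(v=3,ok=F), VALIDATE:-, TRANSFORM:P2(v=0,ok=F), EMIT:P1(v=0,ok=F)] out:-; in:P3
Emitted by tick 4: []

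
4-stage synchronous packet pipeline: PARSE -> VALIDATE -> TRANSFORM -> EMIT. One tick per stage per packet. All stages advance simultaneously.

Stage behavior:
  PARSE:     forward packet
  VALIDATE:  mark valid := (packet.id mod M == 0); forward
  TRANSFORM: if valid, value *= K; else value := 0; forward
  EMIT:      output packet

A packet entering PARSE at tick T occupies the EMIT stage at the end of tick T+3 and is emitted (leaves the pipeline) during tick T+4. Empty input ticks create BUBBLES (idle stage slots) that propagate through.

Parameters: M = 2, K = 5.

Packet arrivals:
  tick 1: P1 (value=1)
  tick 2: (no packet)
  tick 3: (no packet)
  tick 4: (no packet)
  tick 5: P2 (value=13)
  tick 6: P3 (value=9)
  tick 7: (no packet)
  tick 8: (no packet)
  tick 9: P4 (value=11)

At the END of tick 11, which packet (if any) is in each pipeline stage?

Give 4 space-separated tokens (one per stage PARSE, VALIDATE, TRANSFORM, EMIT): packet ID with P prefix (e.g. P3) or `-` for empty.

Tick 1: [PARSE:P1(v=1,ok=F), VALIDATE:-, TRANSFORM:-, EMIT:-] out:-; in:P1
Tick 2: [PARSE:-, VALIDATE:P1(v=1,ok=F), TRANSFORM:-, EMIT:-] out:-; in:-
Tick 3: [PARSE:-, VALIDATE:-, TRANSFORM:P1(v=0,ok=F), EMIT:-] out:-; in:-
Tick 4: [PARSE:-, VALIDATE:-, TRANSFORM:-, EMIT:P1(v=0,ok=F)] out:-; in:-
Tick 5: [PARSE:P2(v=13,ok=F), VALIDATE:-, TRANSFORM:-, EMIT:-] out:P1(v=0); in:P2
Tick 6: [PARSE:P3(v=9,ok=F), VALIDATE:P2(v=13,ok=T), TRANSFORM:-, EMIT:-] out:-; in:P3
Tick 7: [PARSE:-, VALIDATE:P3(v=9,ok=F), TRANSFORM:P2(v=65,ok=T), EMIT:-] out:-; in:-
Tick 8: [PARSE:-, VALIDATE:-, TRANSFORM:P3(v=0,ok=F), EMIT:P2(v=65,ok=T)] out:-; in:-
Tick 9: [PARSE:P4(v=11,ok=F), VALIDATE:-, TRANSFORM:-, EMIT:P3(v=0,ok=F)] out:P2(v=65); in:P4
Tick 10: [PARSE:-, VALIDATE:P4(v=11,ok=T), TRANSFORM:-, EMIT:-] out:P3(v=0); in:-
Tick 11: [PARSE:-, VALIDATE:-, TRANSFORM:P4(v=55,ok=T), EMIT:-] out:-; in:-
At end of tick 11: ['-', '-', 'P4', '-']

Answer: - - P4 -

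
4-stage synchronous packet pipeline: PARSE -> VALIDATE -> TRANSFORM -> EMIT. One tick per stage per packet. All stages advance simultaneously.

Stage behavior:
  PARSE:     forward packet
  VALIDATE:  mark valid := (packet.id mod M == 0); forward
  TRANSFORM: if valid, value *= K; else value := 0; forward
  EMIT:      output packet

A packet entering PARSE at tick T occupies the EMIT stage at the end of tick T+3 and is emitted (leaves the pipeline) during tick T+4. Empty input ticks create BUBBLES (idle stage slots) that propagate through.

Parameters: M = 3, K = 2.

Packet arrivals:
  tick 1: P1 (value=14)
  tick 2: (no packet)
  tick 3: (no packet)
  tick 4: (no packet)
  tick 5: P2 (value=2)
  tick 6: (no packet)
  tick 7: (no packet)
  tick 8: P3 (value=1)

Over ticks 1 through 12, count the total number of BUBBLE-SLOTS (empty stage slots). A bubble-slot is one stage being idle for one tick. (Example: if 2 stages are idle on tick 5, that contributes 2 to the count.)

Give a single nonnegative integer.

Answer: 36

Derivation:
Tick 1: [PARSE:P1(v=14,ok=F), VALIDATE:-, TRANSFORM:-, EMIT:-] out:-; bubbles=3
Tick 2: [PARSE:-, VALIDATE:P1(v=14,ok=F), TRANSFORM:-, EMIT:-] out:-; bubbles=3
Tick 3: [PARSE:-, VALIDATE:-, TRANSFORM:P1(v=0,ok=F), EMIT:-] out:-; bubbles=3
Tick 4: [PARSE:-, VALIDATE:-, TRANSFORM:-, EMIT:P1(v=0,ok=F)] out:-; bubbles=3
Tick 5: [PARSE:P2(v=2,ok=F), VALIDATE:-, TRANSFORM:-, EMIT:-] out:P1(v=0); bubbles=3
Tick 6: [PARSE:-, VALIDATE:P2(v=2,ok=F), TRANSFORM:-, EMIT:-] out:-; bubbles=3
Tick 7: [PARSE:-, VALIDATE:-, TRANSFORM:P2(v=0,ok=F), EMIT:-] out:-; bubbles=3
Tick 8: [PARSE:P3(v=1,ok=F), VALIDATE:-, TRANSFORM:-, EMIT:P2(v=0,ok=F)] out:-; bubbles=2
Tick 9: [PARSE:-, VALIDATE:P3(v=1,ok=T), TRANSFORM:-, EMIT:-] out:P2(v=0); bubbles=3
Tick 10: [PARSE:-, VALIDATE:-, TRANSFORM:P3(v=2,ok=T), EMIT:-] out:-; bubbles=3
Tick 11: [PARSE:-, VALIDATE:-, TRANSFORM:-, EMIT:P3(v=2,ok=T)] out:-; bubbles=3
Tick 12: [PARSE:-, VALIDATE:-, TRANSFORM:-, EMIT:-] out:P3(v=2); bubbles=4
Total bubble-slots: 36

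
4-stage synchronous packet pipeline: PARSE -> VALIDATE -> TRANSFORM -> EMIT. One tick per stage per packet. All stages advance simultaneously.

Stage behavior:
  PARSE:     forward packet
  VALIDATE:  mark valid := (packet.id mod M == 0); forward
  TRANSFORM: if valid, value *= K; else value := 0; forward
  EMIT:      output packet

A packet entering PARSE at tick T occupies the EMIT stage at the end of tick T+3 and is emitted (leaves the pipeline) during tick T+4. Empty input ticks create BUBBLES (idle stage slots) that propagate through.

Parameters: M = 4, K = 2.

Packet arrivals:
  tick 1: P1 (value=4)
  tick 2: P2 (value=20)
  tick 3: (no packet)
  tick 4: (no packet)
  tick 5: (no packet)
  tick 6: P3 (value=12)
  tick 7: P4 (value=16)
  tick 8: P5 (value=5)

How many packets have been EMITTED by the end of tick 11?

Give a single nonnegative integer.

Answer: 4

Derivation:
Tick 1: [PARSE:P1(v=4,ok=F), VALIDATE:-, TRANSFORM:-, EMIT:-] out:-; in:P1
Tick 2: [PARSE:P2(v=20,ok=F), VALIDATE:P1(v=4,ok=F), TRANSFORM:-, EMIT:-] out:-; in:P2
Tick 3: [PARSE:-, VALIDATE:P2(v=20,ok=F), TRANSFORM:P1(v=0,ok=F), EMIT:-] out:-; in:-
Tick 4: [PARSE:-, VALIDATE:-, TRANSFORM:P2(v=0,ok=F), EMIT:P1(v=0,ok=F)] out:-; in:-
Tick 5: [PARSE:-, VALIDATE:-, TRANSFORM:-, EMIT:P2(v=0,ok=F)] out:P1(v=0); in:-
Tick 6: [PARSE:P3(v=12,ok=F), VALIDATE:-, TRANSFORM:-, EMIT:-] out:P2(v=0); in:P3
Tick 7: [PARSE:P4(v=16,ok=F), VALIDATE:P3(v=12,ok=F), TRANSFORM:-, EMIT:-] out:-; in:P4
Tick 8: [PARSE:P5(v=5,ok=F), VALIDATE:P4(v=16,ok=T), TRANSFORM:P3(v=0,ok=F), EMIT:-] out:-; in:P5
Tick 9: [PARSE:-, VALIDATE:P5(v=5,ok=F), TRANSFORM:P4(v=32,ok=T), EMIT:P3(v=0,ok=F)] out:-; in:-
Tick 10: [PARSE:-, VALIDATE:-, TRANSFORM:P5(v=0,ok=F), EMIT:P4(v=32,ok=T)] out:P3(v=0); in:-
Tick 11: [PARSE:-, VALIDATE:-, TRANSFORM:-, EMIT:P5(v=0,ok=F)] out:P4(v=32); in:-
Emitted by tick 11: ['P1', 'P2', 'P3', 'P4']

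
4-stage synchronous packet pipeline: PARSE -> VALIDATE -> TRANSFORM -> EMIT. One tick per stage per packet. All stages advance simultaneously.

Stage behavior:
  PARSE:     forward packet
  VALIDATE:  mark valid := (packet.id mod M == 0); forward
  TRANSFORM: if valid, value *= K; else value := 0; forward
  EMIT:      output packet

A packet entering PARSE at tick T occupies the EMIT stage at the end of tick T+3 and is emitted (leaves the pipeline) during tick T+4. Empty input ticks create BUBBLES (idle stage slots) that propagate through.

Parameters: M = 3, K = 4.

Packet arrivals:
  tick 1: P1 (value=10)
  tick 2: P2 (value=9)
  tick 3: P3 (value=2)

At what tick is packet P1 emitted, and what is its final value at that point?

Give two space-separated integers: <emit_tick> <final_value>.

Answer: 5 0

Derivation:
Tick 1: [PARSE:P1(v=10,ok=F), VALIDATE:-, TRANSFORM:-, EMIT:-] out:-; in:P1
Tick 2: [PARSE:P2(v=9,ok=F), VALIDATE:P1(v=10,ok=F), TRANSFORM:-, EMIT:-] out:-; in:P2
Tick 3: [PARSE:P3(v=2,ok=F), VALIDATE:P2(v=9,ok=F), TRANSFORM:P1(v=0,ok=F), EMIT:-] out:-; in:P3
Tick 4: [PARSE:-, VALIDATE:P3(v=2,ok=T), TRANSFORM:P2(v=0,ok=F), EMIT:P1(v=0,ok=F)] out:-; in:-
Tick 5: [PARSE:-, VALIDATE:-, TRANSFORM:P3(v=8,ok=T), EMIT:P2(v=0,ok=F)] out:P1(v=0); in:-
Tick 6: [PARSE:-, VALIDATE:-, TRANSFORM:-, EMIT:P3(v=8,ok=T)] out:P2(v=0); in:-
Tick 7: [PARSE:-, VALIDATE:-, TRANSFORM:-, EMIT:-] out:P3(v=8); in:-
P1: arrives tick 1, valid=False (id=1, id%3=1), emit tick 5, final value 0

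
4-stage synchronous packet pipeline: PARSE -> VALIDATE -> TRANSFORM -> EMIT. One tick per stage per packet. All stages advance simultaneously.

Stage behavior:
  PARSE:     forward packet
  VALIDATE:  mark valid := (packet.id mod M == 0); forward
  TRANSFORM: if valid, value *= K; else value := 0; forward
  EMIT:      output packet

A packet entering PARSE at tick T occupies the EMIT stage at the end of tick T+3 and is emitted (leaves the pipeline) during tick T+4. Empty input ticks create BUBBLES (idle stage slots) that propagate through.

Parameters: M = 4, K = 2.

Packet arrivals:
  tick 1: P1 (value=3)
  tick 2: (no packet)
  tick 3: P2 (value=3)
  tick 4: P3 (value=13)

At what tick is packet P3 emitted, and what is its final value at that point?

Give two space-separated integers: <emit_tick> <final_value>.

Tick 1: [PARSE:P1(v=3,ok=F), VALIDATE:-, TRANSFORM:-, EMIT:-] out:-; in:P1
Tick 2: [PARSE:-, VALIDATE:P1(v=3,ok=F), TRANSFORM:-, EMIT:-] out:-; in:-
Tick 3: [PARSE:P2(v=3,ok=F), VALIDATE:-, TRANSFORM:P1(v=0,ok=F), EMIT:-] out:-; in:P2
Tick 4: [PARSE:P3(v=13,ok=F), VALIDATE:P2(v=3,ok=F), TRANSFORM:-, EMIT:P1(v=0,ok=F)] out:-; in:P3
Tick 5: [PARSE:-, VALIDATE:P3(v=13,ok=F), TRANSFORM:P2(v=0,ok=F), EMIT:-] out:P1(v=0); in:-
Tick 6: [PARSE:-, VALIDATE:-, TRANSFORM:P3(v=0,ok=F), EMIT:P2(v=0,ok=F)] out:-; in:-
Tick 7: [PARSE:-, VALIDATE:-, TRANSFORM:-, EMIT:P3(v=0,ok=F)] out:P2(v=0); in:-
Tick 8: [PARSE:-, VALIDATE:-, TRANSFORM:-, EMIT:-] out:P3(v=0); in:-
P3: arrives tick 4, valid=False (id=3, id%4=3), emit tick 8, final value 0

Answer: 8 0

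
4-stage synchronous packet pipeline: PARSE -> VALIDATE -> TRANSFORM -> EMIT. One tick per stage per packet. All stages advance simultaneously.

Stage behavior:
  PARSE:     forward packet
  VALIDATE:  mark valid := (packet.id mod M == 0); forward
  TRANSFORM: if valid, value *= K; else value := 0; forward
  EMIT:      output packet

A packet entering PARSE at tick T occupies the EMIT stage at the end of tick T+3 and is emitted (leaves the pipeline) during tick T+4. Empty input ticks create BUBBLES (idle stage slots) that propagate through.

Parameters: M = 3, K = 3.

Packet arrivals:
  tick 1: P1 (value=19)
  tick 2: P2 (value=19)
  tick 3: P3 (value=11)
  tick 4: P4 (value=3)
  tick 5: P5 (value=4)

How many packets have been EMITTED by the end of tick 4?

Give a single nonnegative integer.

Answer: 0

Derivation:
Tick 1: [PARSE:P1(v=19,ok=F), VALIDATE:-, TRANSFORM:-, EMIT:-] out:-; in:P1
Tick 2: [PARSE:P2(v=19,ok=F), VALIDATE:P1(v=19,ok=F), TRANSFORM:-, EMIT:-] out:-; in:P2
Tick 3: [PARSE:P3(v=11,ok=F), VALIDATE:P2(v=19,ok=F), TRANSFORM:P1(v=0,ok=F), EMIT:-] out:-; in:P3
Tick 4: [PARSE:P4(v=3,ok=F), VALIDATE:P3(v=11,ok=T), TRANSFORM:P2(v=0,ok=F), EMIT:P1(v=0,ok=F)] out:-; in:P4
Emitted by tick 4: []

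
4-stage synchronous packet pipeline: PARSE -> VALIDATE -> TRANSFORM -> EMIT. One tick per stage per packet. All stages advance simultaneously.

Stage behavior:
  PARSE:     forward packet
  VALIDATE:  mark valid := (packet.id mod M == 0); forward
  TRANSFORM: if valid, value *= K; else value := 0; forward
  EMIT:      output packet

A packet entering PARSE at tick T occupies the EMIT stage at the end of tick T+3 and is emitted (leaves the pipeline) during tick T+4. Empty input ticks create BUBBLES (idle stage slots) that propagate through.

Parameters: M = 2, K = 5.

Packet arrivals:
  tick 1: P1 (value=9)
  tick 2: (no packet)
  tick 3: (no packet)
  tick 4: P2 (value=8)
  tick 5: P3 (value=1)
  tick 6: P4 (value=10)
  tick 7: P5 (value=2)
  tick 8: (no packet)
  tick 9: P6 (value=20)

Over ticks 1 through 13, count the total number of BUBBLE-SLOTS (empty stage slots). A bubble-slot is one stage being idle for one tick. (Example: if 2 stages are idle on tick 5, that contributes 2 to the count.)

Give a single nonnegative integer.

Tick 1: [PARSE:P1(v=9,ok=F), VALIDATE:-, TRANSFORM:-, EMIT:-] out:-; bubbles=3
Tick 2: [PARSE:-, VALIDATE:P1(v=9,ok=F), TRANSFORM:-, EMIT:-] out:-; bubbles=3
Tick 3: [PARSE:-, VALIDATE:-, TRANSFORM:P1(v=0,ok=F), EMIT:-] out:-; bubbles=3
Tick 4: [PARSE:P2(v=8,ok=F), VALIDATE:-, TRANSFORM:-, EMIT:P1(v=0,ok=F)] out:-; bubbles=2
Tick 5: [PARSE:P3(v=1,ok=F), VALIDATE:P2(v=8,ok=T), TRANSFORM:-, EMIT:-] out:P1(v=0); bubbles=2
Tick 6: [PARSE:P4(v=10,ok=F), VALIDATE:P3(v=1,ok=F), TRANSFORM:P2(v=40,ok=T), EMIT:-] out:-; bubbles=1
Tick 7: [PARSE:P5(v=2,ok=F), VALIDATE:P4(v=10,ok=T), TRANSFORM:P3(v=0,ok=F), EMIT:P2(v=40,ok=T)] out:-; bubbles=0
Tick 8: [PARSE:-, VALIDATE:P5(v=2,ok=F), TRANSFORM:P4(v=50,ok=T), EMIT:P3(v=0,ok=F)] out:P2(v=40); bubbles=1
Tick 9: [PARSE:P6(v=20,ok=F), VALIDATE:-, TRANSFORM:P5(v=0,ok=F), EMIT:P4(v=50,ok=T)] out:P3(v=0); bubbles=1
Tick 10: [PARSE:-, VALIDATE:P6(v=20,ok=T), TRANSFORM:-, EMIT:P5(v=0,ok=F)] out:P4(v=50); bubbles=2
Tick 11: [PARSE:-, VALIDATE:-, TRANSFORM:P6(v=100,ok=T), EMIT:-] out:P5(v=0); bubbles=3
Tick 12: [PARSE:-, VALIDATE:-, TRANSFORM:-, EMIT:P6(v=100,ok=T)] out:-; bubbles=3
Tick 13: [PARSE:-, VALIDATE:-, TRANSFORM:-, EMIT:-] out:P6(v=100); bubbles=4
Total bubble-slots: 28

Answer: 28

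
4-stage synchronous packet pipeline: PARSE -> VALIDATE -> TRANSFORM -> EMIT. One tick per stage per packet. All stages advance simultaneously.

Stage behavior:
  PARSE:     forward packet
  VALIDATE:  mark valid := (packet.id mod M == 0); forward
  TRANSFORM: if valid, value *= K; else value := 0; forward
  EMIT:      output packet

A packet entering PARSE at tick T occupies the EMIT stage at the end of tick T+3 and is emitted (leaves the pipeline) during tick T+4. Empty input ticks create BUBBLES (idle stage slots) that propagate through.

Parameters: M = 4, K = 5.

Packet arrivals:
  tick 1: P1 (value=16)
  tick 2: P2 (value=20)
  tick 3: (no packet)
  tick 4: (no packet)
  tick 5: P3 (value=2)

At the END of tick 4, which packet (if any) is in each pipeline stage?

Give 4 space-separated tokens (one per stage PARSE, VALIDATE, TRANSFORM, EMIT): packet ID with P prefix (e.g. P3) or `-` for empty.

Answer: - - P2 P1

Derivation:
Tick 1: [PARSE:P1(v=16,ok=F), VALIDATE:-, TRANSFORM:-, EMIT:-] out:-; in:P1
Tick 2: [PARSE:P2(v=20,ok=F), VALIDATE:P1(v=16,ok=F), TRANSFORM:-, EMIT:-] out:-; in:P2
Tick 3: [PARSE:-, VALIDATE:P2(v=20,ok=F), TRANSFORM:P1(v=0,ok=F), EMIT:-] out:-; in:-
Tick 4: [PARSE:-, VALIDATE:-, TRANSFORM:P2(v=0,ok=F), EMIT:P1(v=0,ok=F)] out:-; in:-
At end of tick 4: ['-', '-', 'P2', 'P1']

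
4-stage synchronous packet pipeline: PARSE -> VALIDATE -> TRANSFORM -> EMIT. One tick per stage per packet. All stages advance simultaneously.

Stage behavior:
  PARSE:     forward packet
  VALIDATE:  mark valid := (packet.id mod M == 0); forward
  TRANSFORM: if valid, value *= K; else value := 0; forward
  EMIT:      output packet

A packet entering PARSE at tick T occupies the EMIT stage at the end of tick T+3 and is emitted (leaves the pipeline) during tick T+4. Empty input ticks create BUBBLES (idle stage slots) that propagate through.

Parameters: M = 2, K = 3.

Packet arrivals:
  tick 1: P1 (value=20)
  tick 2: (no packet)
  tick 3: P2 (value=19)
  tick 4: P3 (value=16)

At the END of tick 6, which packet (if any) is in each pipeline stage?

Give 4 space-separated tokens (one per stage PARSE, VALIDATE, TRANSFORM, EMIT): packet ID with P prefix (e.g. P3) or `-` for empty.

Answer: - - P3 P2

Derivation:
Tick 1: [PARSE:P1(v=20,ok=F), VALIDATE:-, TRANSFORM:-, EMIT:-] out:-; in:P1
Tick 2: [PARSE:-, VALIDATE:P1(v=20,ok=F), TRANSFORM:-, EMIT:-] out:-; in:-
Tick 3: [PARSE:P2(v=19,ok=F), VALIDATE:-, TRANSFORM:P1(v=0,ok=F), EMIT:-] out:-; in:P2
Tick 4: [PARSE:P3(v=16,ok=F), VALIDATE:P2(v=19,ok=T), TRANSFORM:-, EMIT:P1(v=0,ok=F)] out:-; in:P3
Tick 5: [PARSE:-, VALIDATE:P3(v=16,ok=F), TRANSFORM:P2(v=57,ok=T), EMIT:-] out:P1(v=0); in:-
Tick 6: [PARSE:-, VALIDATE:-, TRANSFORM:P3(v=0,ok=F), EMIT:P2(v=57,ok=T)] out:-; in:-
At end of tick 6: ['-', '-', 'P3', 'P2']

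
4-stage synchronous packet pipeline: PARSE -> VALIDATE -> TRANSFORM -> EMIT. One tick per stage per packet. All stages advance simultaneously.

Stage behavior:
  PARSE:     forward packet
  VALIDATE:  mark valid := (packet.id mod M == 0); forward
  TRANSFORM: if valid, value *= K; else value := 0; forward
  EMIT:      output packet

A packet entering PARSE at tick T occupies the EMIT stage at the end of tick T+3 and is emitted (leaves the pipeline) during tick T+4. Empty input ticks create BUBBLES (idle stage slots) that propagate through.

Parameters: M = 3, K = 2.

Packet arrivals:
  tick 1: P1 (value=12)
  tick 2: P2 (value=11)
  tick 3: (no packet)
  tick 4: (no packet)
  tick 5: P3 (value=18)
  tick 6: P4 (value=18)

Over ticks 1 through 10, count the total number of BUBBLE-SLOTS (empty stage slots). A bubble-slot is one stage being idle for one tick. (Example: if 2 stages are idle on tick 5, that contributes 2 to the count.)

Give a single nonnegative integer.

Tick 1: [PARSE:P1(v=12,ok=F), VALIDATE:-, TRANSFORM:-, EMIT:-] out:-; bubbles=3
Tick 2: [PARSE:P2(v=11,ok=F), VALIDATE:P1(v=12,ok=F), TRANSFORM:-, EMIT:-] out:-; bubbles=2
Tick 3: [PARSE:-, VALIDATE:P2(v=11,ok=F), TRANSFORM:P1(v=0,ok=F), EMIT:-] out:-; bubbles=2
Tick 4: [PARSE:-, VALIDATE:-, TRANSFORM:P2(v=0,ok=F), EMIT:P1(v=0,ok=F)] out:-; bubbles=2
Tick 5: [PARSE:P3(v=18,ok=F), VALIDATE:-, TRANSFORM:-, EMIT:P2(v=0,ok=F)] out:P1(v=0); bubbles=2
Tick 6: [PARSE:P4(v=18,ok=F), VALIDATE:P3(v=18,ok=T), TRANSFORM:-, EMIT:-] out:P2(v=0); bubbles=2
Tick 7: [PARSE:-, VALIDATE:P4(v=18,ok=F), TRANSFORM:P3(v=36,ok=T), EMIT:-] out:-; bubbles=2
Tick 8: [PARSE:-, VALIDATE:-, TRANSFORM:P4(v=0,ok=F), EMIT:P3(v=36,ok=T)] out:-; bubbles=2
Tick 9: [PARSE:-, VALIDATE:-, TRANSFORM:-, EMIT:P4(v=0,ok=F)] out:P3(v=36); bubbles=3
Tick 10: [PARSE:-, VALIDATE:-, TRANSFORM:-, EMIT:-] out:P4(v=0); bubbles=4
Total bubble-slots: 24

Answer: 24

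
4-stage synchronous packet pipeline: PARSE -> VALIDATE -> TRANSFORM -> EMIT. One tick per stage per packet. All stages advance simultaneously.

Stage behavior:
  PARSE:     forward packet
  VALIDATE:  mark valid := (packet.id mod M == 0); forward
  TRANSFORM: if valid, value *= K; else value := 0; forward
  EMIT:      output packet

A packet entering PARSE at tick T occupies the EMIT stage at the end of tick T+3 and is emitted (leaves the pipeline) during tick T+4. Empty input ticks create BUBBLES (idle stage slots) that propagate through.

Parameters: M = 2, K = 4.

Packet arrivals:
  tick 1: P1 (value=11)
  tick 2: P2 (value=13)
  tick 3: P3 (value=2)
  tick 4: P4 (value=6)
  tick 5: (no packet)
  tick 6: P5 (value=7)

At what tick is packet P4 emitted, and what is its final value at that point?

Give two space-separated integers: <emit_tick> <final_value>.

Answer: 8 24

Derivation:
Tick 1: [PARSE:P1(v=11,ok=F), VALIDATE:-, TRANSFORM:-, EMIT:-] out:-; in:P1
Tick 2: [PARSE:P2(v=13,ok=F), VALIDATE:P1(v=11,ok=F), TRANSFORM:-, EMIT:-] out:-; in:P2
Tick 3: [PARSE:P3(v=2,ok=F), VALIDATE:P2(v=13,ok=T), TRANSFORM:P1(v=0,ok=F), EMIT:-] out:-; in:P3
Tick 4: [PARSE:P4(v=6,ok=F), VALIDATE:P3(v=2,ok=F), TRANSFORM:P2(v=52,ok=T), EMIT:P1(v=0,ok=F)] out:-; in:P4
Tick 5: [PARSE:-, VALIDATE:P4(v=6,ok=T), TRANSFORM:P3(v=0,ok=F), EMIT:P2(v=52,ok=T)] out:P1(v=0); in:-
Tick 6: [PARSE:P5(v=7,ok=F), VALIDATE:-, TRANSFORM:P4(v=24,ok=T), EMIT:P3(v=0,ok=F)] out:P2(v=52); in:P5
Tick 7: [PARSE:-, VALIDATE:P5(v=7,ok=F), TRANSFORM:-, EMIT:P4(v=24,ok=T)] out:P3(v=0); in:-
Tick 8: [PARSE:-, VALIDATE:-, TRANSFORM:P5(v=0,ok=F), EMIT:-] out:P4(v=24); in:-
Tick 9: [PARSE:-, VALIDATE:-, TRANSFORM:-, EMIT:P5(v=0,ok=F)] out:-; in:-
Tick 10: [PARSE:-, VALIDATE:-, TRANSFORM:-, EMIT:-] out:P5(v=0); in:-
P4: arrives tick 4, valid=True (id=4, id%2=0), emit tick 8, final value 24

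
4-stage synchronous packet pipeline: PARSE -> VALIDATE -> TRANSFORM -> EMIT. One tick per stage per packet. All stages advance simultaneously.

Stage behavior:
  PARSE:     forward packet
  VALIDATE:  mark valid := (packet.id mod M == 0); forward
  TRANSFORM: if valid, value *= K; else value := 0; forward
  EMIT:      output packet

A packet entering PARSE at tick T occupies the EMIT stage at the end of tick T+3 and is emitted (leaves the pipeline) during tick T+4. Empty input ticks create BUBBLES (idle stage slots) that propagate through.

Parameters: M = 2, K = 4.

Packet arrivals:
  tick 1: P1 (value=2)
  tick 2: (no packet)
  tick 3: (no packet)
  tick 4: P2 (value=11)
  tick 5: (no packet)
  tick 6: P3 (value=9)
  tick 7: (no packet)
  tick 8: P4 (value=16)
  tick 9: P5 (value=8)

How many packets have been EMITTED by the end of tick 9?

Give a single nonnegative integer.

Tick 1: [PARSE:P1(v=2,ok=F), VALIDATE:-, TRANSFORM:-, EMIT:-] out:-; in:P1
Tick 2: [PARSE:-, VALIDATE:P1(v=2,ok=F), TRANSFORM:-, EMIT:-] out:-; in:-
Tick 3: [PARSE:-, VALIDATE:-, TRANSFORM:P1(v=0,ok=F), EMIT:-] out:-; in:-
Tick 4: [PARSE:P2(v=11,ok=F), VALIDATE:-, TRANSFORM:-, EMIT:P1(v=0,ok=F)] out:-; in:P2
Tick 5: [PARSE:-, VALIDATE:P2(v=11,ok=T), TRANSFORM:-, EMIT:-] out:P1(v=0); in:-
Tick 6: [PARSE:P3(v=9,ok=F), VALIDATE:-, TRANSFORM:P2(v=44,ok=T), EMIT:-] out:-; in:P3
Tick 7: [PARSE:-, VALIDATE:P3(v=9,ok=F), TRANSFORM:-, EMIT:P2(v=44,ok=T)] out:-; in:-
Tick 8: [PARSE:P4(v=16,ok=F), VALIDATE:-, TRANSFORM:P3(v=0,ok=F), EMIT:-] out:P2(v=44); in:P4
Tick 9: [PARSE:P5(v=8,ok=F), VALIDATE:P4(v=16,ok=T), TRANSFORM:-, EMIT:P3(v=0,ok=F)] out:-; in:P5
Emitted by tick 9: ['P1', 'P2']

Answer: 2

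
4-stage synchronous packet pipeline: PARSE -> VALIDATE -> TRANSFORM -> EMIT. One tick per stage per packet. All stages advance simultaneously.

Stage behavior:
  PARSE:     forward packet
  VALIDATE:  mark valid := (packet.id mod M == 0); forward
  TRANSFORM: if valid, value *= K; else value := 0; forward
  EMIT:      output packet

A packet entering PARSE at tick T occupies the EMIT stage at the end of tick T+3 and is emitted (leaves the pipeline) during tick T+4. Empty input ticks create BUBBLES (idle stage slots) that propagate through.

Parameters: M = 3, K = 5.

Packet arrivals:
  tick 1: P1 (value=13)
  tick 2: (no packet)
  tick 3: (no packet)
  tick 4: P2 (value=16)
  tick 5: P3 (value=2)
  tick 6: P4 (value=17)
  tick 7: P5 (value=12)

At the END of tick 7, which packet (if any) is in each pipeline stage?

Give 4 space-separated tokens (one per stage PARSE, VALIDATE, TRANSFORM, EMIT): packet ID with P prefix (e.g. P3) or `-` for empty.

Answer: P5 P4 P3 P2

Derivation:
Tick 1: [PARSE:P1(v=13,ok=F), VALIDATE:-, TRANSFORM:-, EMIT:-] out:-; in:P1
Tick 2: [PARSE:-, VALIDATE:P1(v=13,ok=F), TRANSFORM:-, EMIT:-] out:-; in:-
Tick 3: [PARSE:-, VALIDATE:-, TRANSFORM:P1(v=0,ok=F), EMIT:-] out:-; in:-
Tick 4: [PARSE:P2(v=16,ok=F), VALIDATE:-, TRANSFORM:-, EMIT:P1(v=0,ok=F)] out:-; in:P2
Tick 5: [PARSE:P3(v=2,ok=F), VALIDATE:P2(v=16,ok=F), TRANSFORM:-, EMIT:-] out:P1(v=0); in:P3
Tick 6: [PARSE:P4(v=17,ok=F), VALIDATE:P3(v=2,ok=T), TRANSFORM:P2(v=0,ok=F), EMIT:-] out:-; in:P4
Tick 7: [PARSE:P5(v=12,ok=F), VALIDATE:P4(v=17,ok=F), TRANSFORM:P3(v=10,ok=T), EMIT:P2(v=0,ok=F)] out:-; in:P5
At end of tick 7: ['P5', 'P4', 'P3', 'P2']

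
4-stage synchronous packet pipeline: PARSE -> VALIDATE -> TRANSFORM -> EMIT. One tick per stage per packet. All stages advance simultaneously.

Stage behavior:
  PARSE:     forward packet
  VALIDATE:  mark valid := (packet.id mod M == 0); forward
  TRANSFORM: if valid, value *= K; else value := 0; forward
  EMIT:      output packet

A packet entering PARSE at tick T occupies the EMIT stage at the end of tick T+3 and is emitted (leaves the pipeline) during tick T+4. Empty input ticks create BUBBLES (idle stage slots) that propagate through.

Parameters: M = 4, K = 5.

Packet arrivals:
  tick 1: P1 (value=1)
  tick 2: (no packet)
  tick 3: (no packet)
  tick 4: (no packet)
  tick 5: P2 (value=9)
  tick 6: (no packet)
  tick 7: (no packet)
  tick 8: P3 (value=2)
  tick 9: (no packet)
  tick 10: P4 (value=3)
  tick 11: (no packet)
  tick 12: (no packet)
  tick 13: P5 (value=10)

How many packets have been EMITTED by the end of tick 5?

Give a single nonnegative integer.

Answer: 1

Derivation:
Tick 1: [PARSE:P1(v=1,ok=F), VALIDATE:-, TRANSFORM:-, EMIT:-] out:-; in:P1
Tick 2: [PARSE:-, VALIDATE:P1(v=1,ok=F), TRANSFORM:-, EMIT:-] out:-; in:-
Tick 3: [PARSE:-, VALIDATE:-, TRANSFORM:P1(v=0,ok=F), EMIT:-] out:-; in:-
Tick 4: [PARSE:-, VALIDATE:-, TRANSFORM:-, EMIT:P1(v=0,ok=F)] out:-; in:-
Tick 5: [PARSE:P2(v=9,ok=F), VALIDATE:-, TRANSFORM:-, EMIT:-] out:P1(v=0); in:P2
Emitted by tick 5: ['P1']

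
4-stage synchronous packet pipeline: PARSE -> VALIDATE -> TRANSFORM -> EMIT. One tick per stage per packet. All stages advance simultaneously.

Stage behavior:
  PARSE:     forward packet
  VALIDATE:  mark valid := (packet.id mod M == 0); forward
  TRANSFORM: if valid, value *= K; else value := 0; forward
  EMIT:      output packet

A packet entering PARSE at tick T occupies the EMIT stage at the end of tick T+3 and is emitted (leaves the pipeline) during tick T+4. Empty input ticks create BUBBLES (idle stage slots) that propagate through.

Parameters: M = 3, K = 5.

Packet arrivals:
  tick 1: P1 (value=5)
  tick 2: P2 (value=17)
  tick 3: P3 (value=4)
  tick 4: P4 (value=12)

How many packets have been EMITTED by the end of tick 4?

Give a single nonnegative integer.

Tick 1: [PARSE:P1(v=5,ok=F), VALIDATE:-, TRANSFORM:-, EMIT:-] out:-; in:P1
Tick 2: [PARSE:P2(v=17,ok=F), VALIDATE:P1(v=5,ok=F), TRANSFORM:-, EMIT:-] out:-; in:P2
Tick 3: [PARSE:P3(v=4,ok=F), VALIDATE:P2(v=17,ok=F), TRANSFORM:P1(v=0,ok=F), EMIT:-] out:-; in:P3
Tick 4: [PARSE:P4(v=12,ok=F), VALIDATE:P3(v=4,ok=T), TRANSFORM:P2(v=0,ok=F), EMIT:P1(v=0,ok=F)] out:-; in:P4
Emitted by tick 4: []

Answer: 0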